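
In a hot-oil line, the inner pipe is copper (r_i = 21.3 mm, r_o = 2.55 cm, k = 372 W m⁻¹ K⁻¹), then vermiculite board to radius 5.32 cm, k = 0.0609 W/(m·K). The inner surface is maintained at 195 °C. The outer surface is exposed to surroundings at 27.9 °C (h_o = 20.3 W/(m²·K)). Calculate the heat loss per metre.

Q' = 80.8 W/m

Treat each layer as a resistance in series:
  R'_copper = ln(0.0255/0.0213)/(2πk) = 0.1800/(2π·372) = 7.700×10^-5 m·K/W
  R'_vermiculite board = ln(0.0532/0.0255)/(2πk) = 0.7354/(2π·0.0609) = 1.922 m·K/W
  R'_conv,out = 1/(2πr h) = 1/(2π·0.0532·20.3) = 0.1474 m·K/W
ΣR = 7.700×10^-5 + 1.922 + 0.1474 = 2.069 m·K/W
Q' = ΔT/ΣR = (195 °C − 27.9 °C)/2.069 = 80.8 W/m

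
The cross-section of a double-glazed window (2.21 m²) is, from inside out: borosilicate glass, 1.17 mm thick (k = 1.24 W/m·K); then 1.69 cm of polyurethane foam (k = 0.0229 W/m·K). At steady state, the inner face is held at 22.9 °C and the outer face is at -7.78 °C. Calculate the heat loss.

Series thermal resistances, inner to outer:
  R_borosilicate glass = L/(kA) = 0.00117/(1.24·2.21) = 4.269×10^-4 K/W
  R_polyurethane foam = L/(kA) = 0.0169/(0.0229·2.21) = 0.3339 K/W
ΣR = 4.269×10^-4 + 0.3339 = 0.3343 K/W
Q = ΔT/ΣR = (22.9 °C − -7.78 °C)/0.3343 = 91.8 W

Q = 91.8 W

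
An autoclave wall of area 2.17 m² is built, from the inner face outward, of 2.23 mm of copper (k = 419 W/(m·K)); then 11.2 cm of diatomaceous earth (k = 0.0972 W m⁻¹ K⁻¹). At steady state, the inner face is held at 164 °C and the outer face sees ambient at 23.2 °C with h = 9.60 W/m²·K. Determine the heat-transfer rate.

Resistance network (inner→outer):
  R_copper = L/(kA) = 0.00223/(419·2.17) = 2.453×10^-6 K/W
  R_diatomaceous earth = L/(kA) = 0.112/(0.0972·2.17) = 0.5310 K/W
  R_conv,out = 1/(hA) = 1/(9.60·2.17) = 0.04800 K/W
ΣR = 2.453×10^-6 + 0.5310 + 0.04800 = 0.5790 K/W
Q = ΔT/ΣR = (164 °C − 23.2 °C)/0.5790 = 243 W

Q = 243 W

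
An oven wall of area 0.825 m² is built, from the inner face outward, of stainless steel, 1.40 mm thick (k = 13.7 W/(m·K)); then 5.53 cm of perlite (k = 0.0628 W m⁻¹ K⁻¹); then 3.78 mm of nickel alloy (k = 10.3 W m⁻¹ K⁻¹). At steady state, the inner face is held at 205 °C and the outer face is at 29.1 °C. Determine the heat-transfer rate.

Q = 165 W

Resistance network (inner→outer):
  R_stainless steel = L/(kA) = 0.00140/(13.7·0.825) = 1.239×10^-4 K/W
  R_perlite = L/(kA) = 0.0553/(0.0628·0.825) = 1.067 K/W
  R_nickel alloy = L/(kA) = 0.00378/(10.3·0.825) = 4.448×10^-4 K/W
ΣR = 1.239×10^-4 + 1.067 + 4.448×10^-4 = 1.068 K/W
Q = ΔT/ΣR = (205 °C − 29.1 °C)/1.068 = 165 W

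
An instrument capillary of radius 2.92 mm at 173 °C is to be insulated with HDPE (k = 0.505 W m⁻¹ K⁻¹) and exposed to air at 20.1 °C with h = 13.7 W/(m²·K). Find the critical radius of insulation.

r_cr = 3.69 cm

For a cylinder, r_cr = k_ins/h = 0.505/13.7 = 0.0369 m = 3.69 cm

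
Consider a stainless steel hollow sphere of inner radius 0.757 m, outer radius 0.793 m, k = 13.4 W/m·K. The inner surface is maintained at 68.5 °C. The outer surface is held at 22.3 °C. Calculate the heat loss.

Q = 4πk·ΔT/(1/r₁ − 1/r₂) = 4π × 13.4 × 46.2 / (1/0.757 − 1/0.793) = 1.30×10^5 W

Q = 130 kW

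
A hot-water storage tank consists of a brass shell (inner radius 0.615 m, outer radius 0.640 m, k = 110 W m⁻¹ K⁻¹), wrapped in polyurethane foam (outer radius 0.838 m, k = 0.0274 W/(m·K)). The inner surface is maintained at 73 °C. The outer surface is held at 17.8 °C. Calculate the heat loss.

Q = 51.5 W

Resistance network (inner→outer):
  R_brass = (1/0.615 − 1/0.640)/(4πk) = 0.06352/(4π·110) = 4.595×10^-5 K/W
  R_polyurethane foam = (1/0.640 − 1/0.838)/(4πk) = 0.3692/(4π·0.0274) = 1.072 K/W
ΣR = 4.595×10^-5 + 1.072 = 1.072 K/W
Q = ΔT/ΣR = (73 °C − 17.8 °C)/1.072 = 51.5 W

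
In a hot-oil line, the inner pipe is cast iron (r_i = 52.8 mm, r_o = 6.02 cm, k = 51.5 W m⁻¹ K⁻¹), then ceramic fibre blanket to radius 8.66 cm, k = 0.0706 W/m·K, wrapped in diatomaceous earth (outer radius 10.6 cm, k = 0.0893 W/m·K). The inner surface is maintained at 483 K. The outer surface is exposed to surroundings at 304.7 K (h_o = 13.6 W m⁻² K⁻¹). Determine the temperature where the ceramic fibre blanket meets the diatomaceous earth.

Resistance network (inner→outer):
  R'_cast iron = ln(0.0602/0.0528)/(2πk) = 0.1312/(2π·51.5) = 4.053×10^-4 m·K/W
  R'_ceramic fibre blanket = ln(0.0866/0.0602)/(2πk) = 0.3636/(2π·0.0706) = 0.8197 m·K/W
  R'_diatomaceous earth = ln(0.106/0.0866)/(2πk) = 0.2021/(2π·0.0893) = 0.3603 m·K/W
  R'_conv,out = 1/(2πr h) = 1/(2π·0.106·13.6) = 0.1104 m·K/W
ΣR = 4.053×10^-4 + 0.8197 + 0.3603 + 0.1104 = 1.291 m·K/W
Q' = ΔT/ΣR = (483 K − 304.7 K)/1.291 = 138.1 W/m
From the inner boundary to the ceramic fibre blanket/diatomaceous earth interface, ΣR_partial = 0.8201 m·K/W.
T_interface = T_in − Q'·ΣR_partial = 483 K − (138.1)(0.8201) = 369.7 K

T = 369.7 K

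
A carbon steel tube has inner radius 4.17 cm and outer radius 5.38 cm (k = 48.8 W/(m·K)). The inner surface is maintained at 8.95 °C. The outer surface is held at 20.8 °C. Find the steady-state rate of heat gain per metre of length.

Q' = 14.3 kW/m

Q' = 2πk·ΔT/ln(r₂/r₁) = 2π × 48.8 × 11.85 / ln(0.0538/0.0417) = 14300 W/m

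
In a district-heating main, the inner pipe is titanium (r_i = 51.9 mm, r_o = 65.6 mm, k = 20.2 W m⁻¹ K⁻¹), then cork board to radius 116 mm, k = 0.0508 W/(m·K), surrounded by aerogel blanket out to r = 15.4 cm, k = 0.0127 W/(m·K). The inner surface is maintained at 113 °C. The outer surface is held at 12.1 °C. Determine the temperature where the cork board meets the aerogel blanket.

Treat each layer as a resistance in series:
  R'_titanium = ln(0.0656/0.0519)/(2πk) = 0.2343/(2π·20.2) = 0.001846 m·K/W
  R'_cork board = ln(0.116/0.0656)/(2πk) = 0.5700/(2π·0.0508) = 1.786 m·K/W
  R'_aerogel blanket = ln(0.154/0.116)/(2πk) = 0.2834/(2π·0.0127) = 3.551 m·K/W
ΣR = 0.001846 + 1.786 + 3.551 = 5.339 m·K/W
Q' = ΔT/ΣR = (113 °C − 12.1 °C)/5.339 = 18.90 W/m
From the inner boundary to the cork board/aerogel blanket interface, ΣR_partial = 1.788 m·K/W.
T_interface = T_in − Q'·ΣR_partial = 113 °C − (18.90)(1.788) = 79.2 °C

T = 79.2 °C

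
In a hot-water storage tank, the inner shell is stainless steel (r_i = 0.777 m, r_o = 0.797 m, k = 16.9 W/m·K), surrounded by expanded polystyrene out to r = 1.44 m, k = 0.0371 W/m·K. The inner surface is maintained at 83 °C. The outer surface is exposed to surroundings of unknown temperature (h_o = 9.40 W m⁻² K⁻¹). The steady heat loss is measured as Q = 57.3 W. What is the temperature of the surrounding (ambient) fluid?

Sum the resistances:
  R_stainless steel = (1/0.777 − 1/0.797)/(4πk) = 0.03230/(4π·16.9) = 1.521×10^-4 K/W
  R_expanded polystyrene = (1/0.797 − 1/1.44)/(4πk) = 0.5603/(4π·0.0371) = 1.202 K/W
  R_conv,out = 1/(4πr²h) = 1/(4π·1.44²·9.40) = 0.004083 K/W
ΣR = 1.206 K/W
ΔT = Q·ΣR = 57.3 × 1.206 = 69.10 K
Heat flows outward, so T_out = T_in − ΔT = 83 − 69.10 = 13.9 °C

T_out = 13.9 °C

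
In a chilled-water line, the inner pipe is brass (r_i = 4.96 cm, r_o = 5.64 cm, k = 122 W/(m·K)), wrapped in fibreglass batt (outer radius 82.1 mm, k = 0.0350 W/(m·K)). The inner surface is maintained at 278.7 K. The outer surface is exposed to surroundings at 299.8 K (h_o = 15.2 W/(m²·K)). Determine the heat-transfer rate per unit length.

Treat each layer as a resistance in series:
  R'_brass = ln(0.0564/0.0496)/(2πk) = 0.1285/(2π·122) = 1.676×10^-4 m·K/W
  R'_fibreglass batt = ln(0.0821/0.0564)/(2πk) = 0.3755/(2π·0.0350) = 1.707 m·K/W
  R'_conv,out = 1/(2πr h) = 1/(2π·0.0821·15.2) = 0.1275 m·K/W
ΣR = 1.676×10^-4 + 1.707 + 0.1275 = 1.835 m·K/W
Q' = ΔT/ΣR = (278.7 K − 299.8 K)/1.835 = -11.5 W/m
(Negative Q' ⇒ heat flows inward; heat gain = 11.5 W/m.)

Q' = 11.5 W/m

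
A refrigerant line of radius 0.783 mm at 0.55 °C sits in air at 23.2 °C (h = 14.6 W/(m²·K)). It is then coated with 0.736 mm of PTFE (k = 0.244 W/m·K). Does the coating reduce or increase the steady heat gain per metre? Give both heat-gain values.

Critical radius for a cylinder: r_cr = k/h = 0.0167 m = 1.67 cm.
Outer radius after coating: r₂ = 7.83×10^-4 + 7.36×10^-4 = 0.001519 m.
Since r₁ < r_cr and r₂ ≤ r_cr, the coating moves toward the maximum at r_cr — heat gain rises.
Bare: R = 1/(2πr₁h) = 13.92 m·K/W; Q = 22.65/13.92 = 1.63 W/m.
Coated: R = R_cond + R_conv = 7.609 m·K/W; Q = 22.65/7.609 = 2.98 W/m.

increases: 1.63 → 2.98 W/m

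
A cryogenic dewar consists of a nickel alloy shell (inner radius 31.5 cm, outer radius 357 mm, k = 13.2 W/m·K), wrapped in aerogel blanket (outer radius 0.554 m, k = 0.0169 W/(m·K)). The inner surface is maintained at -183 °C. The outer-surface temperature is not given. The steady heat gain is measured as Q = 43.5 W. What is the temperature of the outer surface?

T_out = 21.1 °C

Series resistances:
  R_nickel alloy = (1/0.315 − 1/0.357)/(4πk) = 0.3735/(4π·13.2) = 0.002252 K/W
  R_aerogel blanket = (1/0.357 − 1/0.554)/(4πk) = 0.9961/(4π·0.0169) = 4.690 K/W
ΣR = 4.692 K/W
ΔT = Q·ΣR = 43.5 × 4.692 = 204.1 K
Heat flows inward, so T_out = T_in + ΔT = -183 + 204.1 = 21.1 °C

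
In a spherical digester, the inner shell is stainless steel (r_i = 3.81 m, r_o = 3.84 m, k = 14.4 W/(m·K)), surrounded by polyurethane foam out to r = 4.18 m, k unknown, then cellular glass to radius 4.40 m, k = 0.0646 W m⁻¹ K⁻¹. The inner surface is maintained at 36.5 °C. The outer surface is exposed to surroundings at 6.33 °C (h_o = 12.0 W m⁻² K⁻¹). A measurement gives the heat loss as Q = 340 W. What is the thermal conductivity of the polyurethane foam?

k = 0.0229 W/m·K

ΣR = ΔT/Q = |36.5 − 6.33|/340 = 0.08874 K/W
Known resistances:
  R_stainless steel = (1/3.81 − 1/3.84)/(4πk) = 0.002051/(4π·14.4) = 1.133×10^-5 K/W
  R_cellular glass = (1/4.18 − 1/4.40)/(4πk) = 0.01196/(4π·0.0646) = 0.01474 K/W
  R_conv,out = 1/(4πr²h) = 1/(4π·4.40²·12.0) = 3.425×10^-4 K/W
R_polyurethane foam = ΣR − ΣR_known = 0.08874 − 0.01509 = 0.07365 K/W
(1/r₁−1/r₂)/(4πk) = 0.07365 ⇒ k = 0.02118/(4π·0.07365) = 0.0229 W/m·K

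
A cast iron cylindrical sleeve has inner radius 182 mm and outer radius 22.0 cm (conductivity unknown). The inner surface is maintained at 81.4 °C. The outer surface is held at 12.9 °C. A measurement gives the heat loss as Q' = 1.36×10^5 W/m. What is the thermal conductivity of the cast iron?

k = 59.9 W/m·K

ΣR = ΔT/Q' = |81.4 − 12.9|/1.36×10^5 = 5.037×10^-4 m·K/W
ln(r₂/r₁)/(2πk) = 5.037×10^-4 ⇒ k = 0.1896/(2π·5.037×10^-4) = 59.9 W/m·K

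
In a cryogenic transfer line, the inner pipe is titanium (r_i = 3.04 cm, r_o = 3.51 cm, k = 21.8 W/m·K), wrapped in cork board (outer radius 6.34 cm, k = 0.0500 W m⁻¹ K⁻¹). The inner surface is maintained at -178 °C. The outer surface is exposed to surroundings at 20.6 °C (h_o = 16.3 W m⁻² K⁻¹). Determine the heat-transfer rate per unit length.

Series thermal resistances, inner to outer:
  R'_titanium = ln(0.0351/0.0304)/(2πk) = 0.1438/(2π·21.8) = 0.001050 m·K/W
  R'_cork board = ln(0.0634/0.0351)/(2πk) = 0.5913/(2π·0.0500) = 1.882 m·K/W
  R'_conv,out = 1/(2πr h) = 1/(2π·0.0634·16.3) = 0.1540 m·K/W
ΣR = 0.001050 + 1.882 + 0.1540 = 2.037 m·K/W
Q' = ΔT/ΣR = (-178 °C − 20.6 °C)/2.037 = -97.5 W/m
(Negative Q' ⇒ heat flows inward; heat gain = 97.5 W/m.)

Q' = 97.5 W/m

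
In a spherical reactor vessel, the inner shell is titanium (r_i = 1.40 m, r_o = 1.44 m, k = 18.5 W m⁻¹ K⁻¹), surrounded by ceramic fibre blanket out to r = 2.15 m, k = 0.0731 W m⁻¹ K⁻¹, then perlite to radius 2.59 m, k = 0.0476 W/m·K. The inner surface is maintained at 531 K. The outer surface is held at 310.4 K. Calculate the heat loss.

Q = 578 W

Series thermal resistances, inner to outer:
  R_titanium = (1/1.40 − 1/1.44)/(4πk) = 0.01984/(4π·18.5) = 8.535×10^-5 K/W
  R_ceramic fibre blanket = (1/1.44 − 1/2.15)/(4πk) = 0.2293/(4π·0.0731) = 0.2496 K/W
  R_perlite = (1/2.15 − 1/2.59)/(4πk) = 0.07902/(4π·0.0476) = 0.1321 K/W
ΣR = 8.535×10^-5 + 0.2496 + 0.1321 = 0.3818 K/W
Q = ΔT/ΣR = (531 K − 310.4 K)/0.3818 = 578 W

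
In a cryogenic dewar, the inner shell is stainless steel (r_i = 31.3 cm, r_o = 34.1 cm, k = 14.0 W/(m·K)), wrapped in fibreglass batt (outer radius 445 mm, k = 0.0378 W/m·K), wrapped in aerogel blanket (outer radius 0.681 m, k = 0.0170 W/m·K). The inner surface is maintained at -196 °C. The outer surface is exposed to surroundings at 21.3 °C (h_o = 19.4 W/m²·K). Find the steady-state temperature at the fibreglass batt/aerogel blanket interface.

T = -134 °C

Resistance network (inner→outer):
  R_stainless steel = (1/0.313 − 1/0.341)/(4πk) = 0.2623/(4π·14.0) = 0.001491 K/W
  R_fibreglass batt = (1/0.341 − 1/0.445)/(4πk) = 0.6854/(4π·0.0378) = 1.443 K/W
  R_aerogel blanket = (1/0.445 − 1/0.681)/(4πk) = 0.7788/(4π·0.0170) = 3.645 K/W
  R_conv,out = 1/(4πr²h) = 1/(4π·0.681²·19.4) = 0.008845 K/W
ΣR = 0.001491 + 1.443 + 3.645 + 0.008845 = 5.098 K/W
Q = ΔT/ΣR = (-196 °C − 21.3 °C)/5.098 = -42.62 W
From the inner boundary to the fibreglass batt/aerogel blanket interface, ΣR_partial = 1.444 K/W.
T_interface = T_in − Q·ΣR_partial = -196 °C − (-42.62)(1.444) = -134 °C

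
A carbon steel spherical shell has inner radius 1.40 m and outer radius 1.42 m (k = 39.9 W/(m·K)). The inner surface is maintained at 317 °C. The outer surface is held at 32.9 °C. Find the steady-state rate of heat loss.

Q = 4πk·ΔT/(1/r₁ − 1/r₂) = 4π × 39.9 × 284.1 / (1/1.40 − 1/1.42) = 1.42×10^7 W

Q = 1.42×10^7 W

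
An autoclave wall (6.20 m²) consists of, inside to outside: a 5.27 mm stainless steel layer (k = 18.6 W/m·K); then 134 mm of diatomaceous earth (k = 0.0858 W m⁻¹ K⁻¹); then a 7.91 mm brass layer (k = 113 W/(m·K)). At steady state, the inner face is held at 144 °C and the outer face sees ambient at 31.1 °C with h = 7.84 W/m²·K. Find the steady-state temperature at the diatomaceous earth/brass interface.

Treat each layer as a resistance in series:
  R_stainless steel = L/(kA) = 0.00527/(18.6·6.20) = 4.570×10^-5 K/W
  R_diatomaceous earth = L/(kA) = 0.134/(0.0858·6.20) = 0.2519 K/W
  R_brass = L/(kA) = 0.00791/(113·6.20) = 1.129×10^-5 K/W
  R_conv,out = 1/(hA) = 1/(7.84·6.20) = 0.02057 K/W
ΣR = 4.570×10^-5 + 0.2519 + 1.129×10^-5 + 0.02057 = 0.2725 K/W
Q = ΔT/ΣR = (144 °C − 31.1 °C)/0.2725 = 414.3 W
From the inner boundary to the diatomaceous earth/brass interface, ΣR_partial = 0.2519 K/W.
T_interface = T_in − Q·ΣR_partial = 144 °C − (414.3)(0.2519) = 39.6 °C

T = 39.6 °C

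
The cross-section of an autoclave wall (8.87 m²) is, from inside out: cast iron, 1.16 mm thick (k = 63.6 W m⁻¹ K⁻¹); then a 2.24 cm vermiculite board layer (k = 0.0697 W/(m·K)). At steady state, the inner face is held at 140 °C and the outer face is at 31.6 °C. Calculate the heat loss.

Series thermal resistances, inner to outer:
  R_cast iron = L/(kA) = 0.00116/(63.6·8.87) = 2.056×10^-6 K/W
  R_vermiculite board = L/(kA) = 0.0224/(0.0697·8.87) = 0.03623 K/W
ΣR = 2.056×10^-6 + 0.03623 = 0.03623 K/W
Q = ΔT/ΣR = (140 °C − 31.6 °C)/0.03623 = 2990 W

Q = 2.99 kW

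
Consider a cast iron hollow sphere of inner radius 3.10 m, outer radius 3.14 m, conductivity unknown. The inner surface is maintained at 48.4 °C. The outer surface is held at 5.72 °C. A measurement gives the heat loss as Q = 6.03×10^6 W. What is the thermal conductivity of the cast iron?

ΣR = ΔT/Q = |48.4 − 5.72|/6.03×10^6 = 7.078×10^-6 K/W
(1/r₁−1/r₂)/(4πk) = 7.078×10^-6 ⇒ k = 0.004109/(4π·7.078×10^-6) = 46.2 W/m·K

k = 46.2 W/m·K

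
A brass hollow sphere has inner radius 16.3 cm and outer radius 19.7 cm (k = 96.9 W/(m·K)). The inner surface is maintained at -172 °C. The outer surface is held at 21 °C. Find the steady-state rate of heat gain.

Q = 4πk·ΔT/(1/r₁ − 1/r₂) = 4π × 96.9 × 193 / (1/0.163 − 1/0.197) = 2.22×10^5 W

Q = 2.22×10^5 W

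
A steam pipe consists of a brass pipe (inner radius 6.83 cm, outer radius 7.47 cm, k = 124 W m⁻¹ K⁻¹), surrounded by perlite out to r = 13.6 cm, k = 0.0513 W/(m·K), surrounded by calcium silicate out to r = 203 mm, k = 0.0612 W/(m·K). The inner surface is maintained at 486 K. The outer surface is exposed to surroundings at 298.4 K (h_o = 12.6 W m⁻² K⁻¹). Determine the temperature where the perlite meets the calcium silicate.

T = 368.3 K

Resistance network (inner→outer):
  R'_brass = ln(0.0747/0.0683)/(2πk) = 0.08957/(2π·124) = 1.150×10^-4 m·K/W
  R'_perlite = ln(0.136/0.0747)/(2πk) = 0.5992/(2π·0.0513) = 1.859 m·K/W
  R'_calcium silicate = ln(0.203/0.136)/(2πk) = 0.4006/(2π·0.0612) = 1.042 m·K/W
  R'_conv,out = 1/(2πr h) = 1/(2π·0.203·12.6) = 0.06222 m·K/W
ΣR = 1.150×10^-4 + 1.859 + 1.042 + 0.06222 = 2.963 m·K/W
Q' = ΔT/ΣR = (486 K − 298.4 K)/2.963 = 63.31 W/m
From the inner boundary to the perlite/calcium silicate interface, ΣR_partial = 1.859 m·K/W.
T_interface = T_in − Q'·ΣR_partial = 486 K − (63.31)(1.859) = 368.3 K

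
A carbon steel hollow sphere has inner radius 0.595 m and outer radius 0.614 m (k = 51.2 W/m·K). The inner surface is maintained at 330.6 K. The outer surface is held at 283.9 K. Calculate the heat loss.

Q = 578 kW

Q = 4πk·ΔT/(1/r₁ − 1/r₂) = 4π × 51.2 × 46.7 / (1/0.595 − 1/0.614) = 5.78×10^5 W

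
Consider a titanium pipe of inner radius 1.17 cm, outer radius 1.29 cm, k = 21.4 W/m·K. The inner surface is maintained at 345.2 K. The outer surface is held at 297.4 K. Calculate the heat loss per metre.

Q' = 65800 W/m

Q' = 2πk·ΔT/ln(r₂/r₁) = 2π × 21.4 × 47.8 / ln(0.0129/0.0117) = 65800 W/m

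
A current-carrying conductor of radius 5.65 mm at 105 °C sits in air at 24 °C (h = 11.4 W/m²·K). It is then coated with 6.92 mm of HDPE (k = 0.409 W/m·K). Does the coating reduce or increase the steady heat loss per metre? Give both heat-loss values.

increases: 32.8 → 57.0 W/m

Critical radius for a cylinder: r_cr = k/h = 0.0359 m = 3.59 cm.
Outer radius after coating: r₂ = 0.00565 + 0.00692 = 0.01257 m.
Since r₁ < r_cr and r₂ ≤ r_cr, the coating moves toward the maximum at r_cr — heat loss rises.
Bare: R = 1/(2πr₁h) = 2.471 m·K/W; Q = 81/2.471 = 32.8 W/m.
Coated: R = R_cond + R_conv = 1.422 m·K/W; Q = 81/1.422 = 57.0 W/m.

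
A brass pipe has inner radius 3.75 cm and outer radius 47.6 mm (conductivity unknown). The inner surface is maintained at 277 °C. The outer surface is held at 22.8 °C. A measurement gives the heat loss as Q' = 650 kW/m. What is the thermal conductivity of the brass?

k = 97.1 W/m·K

ΣR = ΔT/Q' = |277 − 22.8|/6.50×10^5 = 3.911×10^-4 m·K/W
ln(r₂/r₁)/(2πk) = 3.911×10^-4 ⇒ k = 0.2385/(2π·3.911×10^-4) = 97.1 W/m·K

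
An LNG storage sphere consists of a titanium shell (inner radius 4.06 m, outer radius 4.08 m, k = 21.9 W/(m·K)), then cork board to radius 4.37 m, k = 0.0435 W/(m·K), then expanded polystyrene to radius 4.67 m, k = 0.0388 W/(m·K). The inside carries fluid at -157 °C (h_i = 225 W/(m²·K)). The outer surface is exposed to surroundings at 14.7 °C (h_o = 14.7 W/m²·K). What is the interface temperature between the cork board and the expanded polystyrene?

Series thermal resistances, inner to outer:
  R_conv,in = 1/(4πr²h) = 1/(4π·4.06²·225) = 2.146×10^-5 K/W
  R_titanium = (1/4.06 − 1/4.08)/(4πk) = 0.001207/(4π·21.9) = 4.387×10^-6 K/W
  R_cork board = (1/4.08 − 1/4.37)/(4πk) = 0.01627/(4π·0.0435) = 0.02975 K/W
  R_expanded polystyrene = (1/4.37 − 1/4.67)/(4πk) = 0.01470/(4π·0.0388) = 0.03015 K/W
  R_conv,out = 1/(4πr²h) = 1/(4π·4.67²·14.7) = 2.482×10^-4 K/W
ΣR = 2.146×10^-5 + 4.387×10^-6 + 0.02975 + 0.03015 + 2.482×10^-4 = 0.06017 K/W
Q = ΔT/ΣR = (-157 °C − 14.7 °C)/0.06017 = -2854 W
From the inner boundary to the cork board/expanded polystyrene interface, ΣR_partial = 0.02978 K/W.
T_interface = T_in − Q·ΣR_partial = -157 °C − (-2854)(0.02978) = -72.0 °C

T = -72.0 °C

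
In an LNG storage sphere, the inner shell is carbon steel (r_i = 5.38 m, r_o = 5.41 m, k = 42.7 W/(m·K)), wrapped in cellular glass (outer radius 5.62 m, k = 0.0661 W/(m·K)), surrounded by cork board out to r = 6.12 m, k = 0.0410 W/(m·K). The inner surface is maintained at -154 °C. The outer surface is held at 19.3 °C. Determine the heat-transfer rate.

Q = 4740 W

Series thermal resistances, inner to outer:
  R_carbon steel = (1/5.38 − 1/5.41)/(4πk) = 0.001031/(4π·42.7) = 1.921×10^-6 K/W
  R_cellular glass = (1/5.41 − 1/5.62)/(4πk) = 0.006907/(4π·0.0661) = 0.008315 K/W
  R_cork board = (1/5.62 − 1/6.12)/(4πk) = 0.01454/(4π·0.0410) = 0.02822 K/W
ΣR = 1.921×10^-6 + 0.008315 + 0.02822 = 0.03654 K/W
Q = ΔT/ΣR = (-154 °C − 19.3 °C)/0.03654 = -4740 W
(Negative Q ⇒ heat flows inward; heat gain = 4740 W.)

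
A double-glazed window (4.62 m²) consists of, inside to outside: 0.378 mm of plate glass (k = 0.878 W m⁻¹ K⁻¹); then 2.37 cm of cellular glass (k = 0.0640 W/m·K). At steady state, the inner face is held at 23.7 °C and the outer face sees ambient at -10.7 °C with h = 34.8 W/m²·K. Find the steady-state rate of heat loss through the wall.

Q = 398 W

Series thermal resistances, inner to outer:
  R_plate glass = L/(kA) = 3.78×10^-4/(0.878·4.62) = 9.319×10^-5 K/W
  R_cellular glass = L/(kA) = 0.0237/(0.0640·4.62) = 0.08015 K/W
  R_conv,out = 1/(hA) = 1/(34.8·4.62) = 0.006220 K/W
ΣR = 9.319×10^-5 + 0.08015 + 0.006220 = 0.08646 K/W
Q = ΔT/ΣR = (23.7 °C − -10.7 °C)/0.08646 = 398 W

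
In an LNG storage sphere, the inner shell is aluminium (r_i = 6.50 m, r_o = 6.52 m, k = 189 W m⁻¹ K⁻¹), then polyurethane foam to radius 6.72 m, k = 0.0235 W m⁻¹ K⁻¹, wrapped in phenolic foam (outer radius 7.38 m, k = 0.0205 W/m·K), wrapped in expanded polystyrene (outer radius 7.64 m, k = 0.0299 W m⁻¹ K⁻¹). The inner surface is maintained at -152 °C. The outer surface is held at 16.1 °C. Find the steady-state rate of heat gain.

Treat each layer as a resistance in series:
  R_aluminium = (1/6.50 − 1/6.52)/(4πk) = 4.719×10^-4/(4π·189) = 1.987×10^-7 K/W
  R_polyurethane foam = (1/6.52 − 1/6.72)/(4πk) = 0.004565/(4π·0.0235) = 0.01546 K/W
  R_phenolic foam = (1/6.72 − 1/7.38)/(4πk) = 0.01331/(4π·0.0205) = 0.05166 K/W
  R_expanded polystyrene = (1/7.38 − 1/7.64)/(4πk) = 0.004611/(4π·0.0299) = 0.01227 K/W
ΣR = 1.987×10^-7 + 0.01546 + 0.05166 + 0.01227 = 0.07939 K/W
Q = ΔT/ΣR = (-152 °C − 16.1 °C)/0.07939 = -2120 W
(Negative Q ⇒ heat flows inward; heat gain = 2120 W.)

Q = 2.12 kW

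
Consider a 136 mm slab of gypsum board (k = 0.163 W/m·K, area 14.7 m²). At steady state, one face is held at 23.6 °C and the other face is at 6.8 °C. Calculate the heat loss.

Q = 296 W

Q = kA·ΔT/L = 0.163 × 14.7 × |23.6 °C − 6.8 °C| / 0.136 = 296 W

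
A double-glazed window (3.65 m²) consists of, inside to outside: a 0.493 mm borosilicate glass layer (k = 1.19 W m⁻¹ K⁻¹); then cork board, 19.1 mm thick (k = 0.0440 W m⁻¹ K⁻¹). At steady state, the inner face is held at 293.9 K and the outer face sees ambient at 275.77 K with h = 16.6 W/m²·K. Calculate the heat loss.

Q = 134 W

Resistance network (inner→outer):
  R_borosilicate glass = L/(kA) = 4.93×10^-4/(1.19·3.65) = 1.135×10^-4 K/W
  R_cork board = L/(kA) = 0.0191/(0.0440·3.65) = 0.1189 K/W
  R_conv,out = 1/(hA) = 1/(16.6·3.65) = 0.01650 K/W
ΣR = 1.135×10^-4 + 0.1189 + 0.01650 = 0.1355 K/W
Q = ΔT/ΣR = (293.9 K − 275.77 K)/0.1355 = 134 W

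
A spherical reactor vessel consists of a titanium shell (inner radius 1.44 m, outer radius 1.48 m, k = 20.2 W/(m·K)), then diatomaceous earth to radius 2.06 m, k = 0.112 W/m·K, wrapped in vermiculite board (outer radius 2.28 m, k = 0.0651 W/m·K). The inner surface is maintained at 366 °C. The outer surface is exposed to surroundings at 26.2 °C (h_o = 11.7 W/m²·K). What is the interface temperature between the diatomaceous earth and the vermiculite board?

T = 129 °C

Series thermal resistances, inner to outer:
  R_titanium = (1/1.44 − 1/1.48)/(4πk) = 0.01877/(4π·20.2) = 7.394×10^-5 K/W
  R_diatomaceous earth = (1/1.48 − 1/2.06)/(4πk) = 0.1902/(4π·0.112) = 0.1352 K/W
  R_vermiculite board = (1/2.06 − 1/2.28)/(4πk) = 0.04684/(4π·0.0651) = 0.05726 K/W
  R_conv,out = 1/(4πr²h) = 1/(4π·2.28²·11.7) = 0.001308 K/W
ΣR = 7.394×10^-5 + 0.1352 + 0.05726 + 0.001308 = 0.1938 K/W
Q = ΔT/ΣR = (366 °C − 26.2 °C)/0.1938 = 1753 W
From the inner boundary to the diatomaceous earth/vermiculite board interface, ΣR_partial = 0.1353 K/W.
T_interface = T_in − Q·ΣR_partial = 366 °C − (1753)(0.1353) = 129 °C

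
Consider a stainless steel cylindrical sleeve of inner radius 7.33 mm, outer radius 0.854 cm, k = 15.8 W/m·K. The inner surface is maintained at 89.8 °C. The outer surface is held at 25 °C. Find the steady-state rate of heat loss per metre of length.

Q' = 2πk·ΔT/ln(r₂/r₁) = 2π × 15.8 × 64.8 / ln(0.00854/0.00733) = 42100 W/m

Q' = 42100 W/m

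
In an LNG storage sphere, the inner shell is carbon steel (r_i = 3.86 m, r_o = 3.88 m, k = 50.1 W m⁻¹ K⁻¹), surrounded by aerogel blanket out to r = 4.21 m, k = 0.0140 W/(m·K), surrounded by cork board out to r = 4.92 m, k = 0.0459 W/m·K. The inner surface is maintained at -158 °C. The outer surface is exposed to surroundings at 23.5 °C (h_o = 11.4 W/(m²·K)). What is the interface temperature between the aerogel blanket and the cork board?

T = -38.6 °C

Resistance network (inner→outer):
  R_carbon steel = (1/3.86 − 1/3.88)/(4πk) = 0.001335/(4π·50.1) = 2.121×10^-6 K/W
  R_aerogel blanket = (1/3.88 − 1/4.21)/(4πk) = 0.02020/(4π·0.0140) = 0.1148 K/W
  R_cork board = (1/4.21 − 1/4.92)/(4πk) = 0.03428/(4π·0.0459) = 0.05943 K/W
  R_conv,out = 1/(4πr²h) = 1/(4π·4.92²·11.4) = 2.884×10^-4 K/W
ΣR = 2.121×10^-6 + 0.1148 + 0.05943 + 2.884×10^-4 = 0.1745 K/W
Q = ΔT/ΣR = (-158 °C − 23.5 °C)/0.1745 = -1040 W
From the inner boundary to the aerogel blanket/cork board interface, ΣR_partial = 0.1148 K/W.
T_interface = T_in − Q·ΣR_partial = -158 °C − (-1040)(0.1148) = -38.6 °C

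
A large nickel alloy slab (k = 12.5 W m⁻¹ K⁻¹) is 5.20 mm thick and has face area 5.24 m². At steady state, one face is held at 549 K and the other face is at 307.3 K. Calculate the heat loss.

Q = 3040 kW

Q = kA·ΔT/L = 12.5 × 5.24 × |549 K − 307.3 K| / 0.00520 = 3.04×10^6 W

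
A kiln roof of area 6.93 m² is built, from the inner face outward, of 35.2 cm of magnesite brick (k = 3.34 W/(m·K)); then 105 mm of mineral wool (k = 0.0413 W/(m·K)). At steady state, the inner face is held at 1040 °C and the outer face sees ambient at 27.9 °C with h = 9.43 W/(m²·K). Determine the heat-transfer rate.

Resistance network (inner→outer):
  R_magnesite brick = L/(kA) = 0.352/(3.34·6.93) = 0.01521 K/W
  R_mineral wool = L/(kA) = 0.105/(0.0413·6.93) = 0.3669 K/W
  R_conv,out = 1/(hA) = 1/(9.43·6.93) = 0.01530 K/W
ΣR = 0.01521 + 0.3669 + 0.01530 = 0.3974 K/W
Q = ΔT/ΣR = (1040 °C − 27.9 °C)/0.3974 = 2550 W

Q = 2.55 kW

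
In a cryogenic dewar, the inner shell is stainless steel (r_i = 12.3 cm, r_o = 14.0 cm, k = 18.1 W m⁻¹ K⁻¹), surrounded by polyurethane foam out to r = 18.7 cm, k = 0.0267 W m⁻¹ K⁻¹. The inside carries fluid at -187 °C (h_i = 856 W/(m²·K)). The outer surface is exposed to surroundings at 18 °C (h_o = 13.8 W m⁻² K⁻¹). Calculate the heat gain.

Q = 37.1 W

Resistance network (inner→outer):
  R_conv,in = 1/(4πr²h) = 1/(4π·0.123²·856) = 0.006145 K/W
  R_stainless steel = (1/0.123 − 1/0.140)/(4πk) = 0.9872/(4π·18.1) = 0.004340 K/W
  R_polyurethane foam = (1/0.140 − 1/0.187)/(4πk) = 1.795/(4π·0.0267) = 5.351 K/W
  R_conv,out = 1/(4πr²h) = 1/(4π·0.187²·13.8) = 0.1649 K/W
ΣR = 0.006145 + 0.004340 + 5.351 + 0.1649 = 5.526 K/W
Q = ΔT/ΣR = (-187 °C − 18 °C)/5.526 = -37.1 W
(Negative Q ⇒ heat flows inward; heat gain = 37.1 W.)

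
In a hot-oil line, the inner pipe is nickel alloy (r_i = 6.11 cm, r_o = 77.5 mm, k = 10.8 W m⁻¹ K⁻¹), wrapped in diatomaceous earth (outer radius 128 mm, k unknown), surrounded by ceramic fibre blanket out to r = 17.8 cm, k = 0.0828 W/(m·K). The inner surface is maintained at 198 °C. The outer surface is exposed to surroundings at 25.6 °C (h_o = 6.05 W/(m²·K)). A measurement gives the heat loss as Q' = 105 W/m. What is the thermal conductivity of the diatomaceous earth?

ΣR = ΔT/Q' = |198 − 25.6|/105 = 1.642 m·K/W
Known resistances:
  R'_nickel alloy = ln(0.0775/0.0611)/(2πk) = 0.2378/(2π·10.8) = 0.003504 m·K/W
  R'_ceramic fibre blanket = ln(0.178/0.128)/(2πk) = 0.3298/(2π·0.0828) = 0.6338 m·K/W
  R'_conv,out = 1/(2πr h) = 1/(2π·0.178·6.05) = 0.1478 m·K/W
R_diatomaceous earth = ΣR − ΣR_known = 1.642 − 0.7851 = 0.8569 m·K/W
ln(r₂/r₁)/(2πk) = 0.8569 ⇒ k = 0.5018/(2π·0.8569) = 0.0932 W/m·K

k = 0.0932 W/m·K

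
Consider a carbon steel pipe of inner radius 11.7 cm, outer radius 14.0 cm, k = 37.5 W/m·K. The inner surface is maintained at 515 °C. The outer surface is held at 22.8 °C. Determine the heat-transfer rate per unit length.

Q' = 646 kW/m

Q' = 2πk·ΔT/ln(r₂/r₁) = 2π × 37.5 × 492.2 / ln(0.140/0.117) = 6.46×10^5 W/m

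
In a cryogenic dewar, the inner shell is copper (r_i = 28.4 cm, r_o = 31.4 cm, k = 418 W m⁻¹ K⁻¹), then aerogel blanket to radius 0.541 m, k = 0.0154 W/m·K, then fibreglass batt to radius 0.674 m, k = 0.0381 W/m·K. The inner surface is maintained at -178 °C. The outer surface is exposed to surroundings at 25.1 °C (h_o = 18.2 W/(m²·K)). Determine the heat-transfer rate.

Q = 26.5 W

Series thermal resistances, inner to outer:
  R_copper = (1/0.284 − 1/0.314)/(4πk) = 0.3364/(4π·418) = 6.405×10^-5 K/W
  R_aerogel blanket = (1/0.314 − 1/0.541)/(4πk) = 1.336/(4π·0.0154) = 6.905 K/W
  R_fibreglass batt = (1/0.541 − 1/0.674)/(4πk) = 0.3647/(4π·0.0381) = 0.7618 K/W
  R_conv,out = 1/(4πr²h) = 1/(4π·0.674²·18.2) = 0.009625 K/W
ΣR = 6.405×10^-5 + 6.905 + 0.7618 + 0.009625 = 7.676 K/W
Q = ΔT/ΣR = (-178 °C − 25.1 °C)/7.676 = -26.5 W
(Negative Q ⇒ heat flows inward; heat gain = 26.5 W.)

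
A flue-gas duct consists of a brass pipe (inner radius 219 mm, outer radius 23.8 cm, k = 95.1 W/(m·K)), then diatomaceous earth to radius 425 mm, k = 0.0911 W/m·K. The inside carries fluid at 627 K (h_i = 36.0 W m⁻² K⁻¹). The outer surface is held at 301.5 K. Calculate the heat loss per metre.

Resistance network (inner→outer):
  R'_conv,in = 1/(2πr h) = 1/(2π·0.219·36.0) = 0.02019 m·K/W
  R'_brass = ln(0.238/0.219)/(2πk) = 0.08320/(2π·95.1) = 1.392×10^-4 m·K/W
  R'_diatomaceous earth = ln(0.425/0.238)/(2πk) = 0.5798/(2π·0.0911) = 1.013 m·K/W
ΣR = 0.02019 + 1.392×10^-4 + 1.013 = 1.033 m·K/W
Q' = ΔT/ΣR = (627 K − 301.5 K)/1.033 = 315 W/m

Q' = 315 W/m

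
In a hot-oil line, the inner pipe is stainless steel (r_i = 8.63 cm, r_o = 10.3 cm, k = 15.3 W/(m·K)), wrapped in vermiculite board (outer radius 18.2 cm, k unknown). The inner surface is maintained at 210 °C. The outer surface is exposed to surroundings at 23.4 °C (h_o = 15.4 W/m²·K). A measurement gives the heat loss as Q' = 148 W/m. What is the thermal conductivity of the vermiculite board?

k = 0.0754 W/m·K

ΣR = ΔT/Q' = |210 − 23.4|/148 = 1.261 m·K/W
Known resistances:
  R'_stainless steel = ln(0.103/0.0863)/(2πk) = 0.1769/(2π·15.3) = 0.001840 m·K/W
  R'_conv,out = 1/(2πr h) = 1/(2π·0.182·15.4) = 0.05678 m·K/W
R_vermiculite board = ΣR − ΣR_known = 1.261 − 0.05862 = 1.202 m·K/W
ln(r₂/r₁)/(2πk) = 1.202 ⇒ k = 0.5693/(2π·1.202) = 0.0754 W/m·K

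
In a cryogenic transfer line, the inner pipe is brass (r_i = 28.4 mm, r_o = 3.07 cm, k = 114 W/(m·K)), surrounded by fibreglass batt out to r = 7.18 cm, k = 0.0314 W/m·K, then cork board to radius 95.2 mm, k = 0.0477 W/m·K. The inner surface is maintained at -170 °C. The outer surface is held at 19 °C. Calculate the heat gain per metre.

Q' = 36.0 W/m

Resistance network (inner→outer):
  R'_brass = ln(0.0307/0.0284)/(2πk) = 0.07787/(2π·114) = 1.087×10^-4 m·K/W
  R'_fibreglass batt = ln(0.0718/0.0307)/(2πk) = 0.8496/(2π·0.0314) = 4.306 m·K/W
  R'_cork board = ln(0.0952/0.0718)/(2πk) = 0.2821/(2π·0.0477) = 0.9412 m·K/W
ΣR = 1.087×10^-4 + 4.306 + 0.9412 = 5.247 m·K/W
Q' = ΔT/ΣR = (-170 °C − 19 °C)/5.247 = -36.0 W/m
(Negative Q' ⇒ heat flows inward; heat gain = 36.0 W/m.)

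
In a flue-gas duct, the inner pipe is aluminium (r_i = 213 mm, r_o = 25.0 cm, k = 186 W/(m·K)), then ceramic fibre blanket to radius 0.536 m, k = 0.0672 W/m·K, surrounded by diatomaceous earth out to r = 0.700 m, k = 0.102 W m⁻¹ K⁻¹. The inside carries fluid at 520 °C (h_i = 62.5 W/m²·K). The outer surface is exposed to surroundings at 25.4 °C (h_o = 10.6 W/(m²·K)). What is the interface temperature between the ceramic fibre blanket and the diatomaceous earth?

Treat each layer as a resistance in series:
  R'_conv,in = 1/(2πr h) = 1/(2π·0.213·62.5) = 0.01196 m·K/W
  R'_aluminium = ln(0.250/0.213)/(2πk) = 0.1602/(2π·186) = 1.371×10^-4 m·K/W
  R'_ceramic fibre blanket = ln(0.536/0.250)/(2πk) = 0.7627/(2π·0.0672) = 1.806 m·K/W
  R'_diatomaceous earth = ln(0.700/0.536)/(2πk) = 0.2669/(2π·0.102) = 0.4165 m·K/W
  R'_conv,out = 1/(2πr h) = 1/(2π·0.700·10.6) = 0.02145 m·K/W
ΣR = 0.01196 + 1.371×10^-4 + 1.806 + 0.4165 + 0.02145 = 2.256 m·K/W
Q' = ΔT/ΣR = (520 °C − 25.4 °C)/2.256 = 219.2 W/m
From the inner boundary to the ceramic fibre blanket/diatomaceous earth interface, ΣR_partial = 1.818 m·K/W.
T_interface = T_in − Q'·ΣR_partial = 520 °C − (219.2)(1.818) = 121 °C

T = 121 °C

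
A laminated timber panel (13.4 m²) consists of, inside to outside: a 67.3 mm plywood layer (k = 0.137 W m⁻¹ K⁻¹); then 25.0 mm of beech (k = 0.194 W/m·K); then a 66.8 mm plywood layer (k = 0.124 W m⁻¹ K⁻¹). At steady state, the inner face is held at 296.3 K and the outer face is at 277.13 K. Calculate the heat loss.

Q = 222 W

Series thermal resistances, inner to outer:
  R_plywood = L/(kA) = 0.0673/(0.137·13.4) = 0.03666 K/W
  R_beech = L/(kA) = 0.0250/(0.194·13.4) = 0.009617 K/W
  R_plywood = L/(kA) = 0.0668/(0.124·13.4) = 0.04020 K/W
ΣR = 0.03666 + 0.009617 + 0.04020 = 0.08648 K/W
Q = ΔT/ΣR = (296.3 K − 277.13 K)/0.08648 = 222 W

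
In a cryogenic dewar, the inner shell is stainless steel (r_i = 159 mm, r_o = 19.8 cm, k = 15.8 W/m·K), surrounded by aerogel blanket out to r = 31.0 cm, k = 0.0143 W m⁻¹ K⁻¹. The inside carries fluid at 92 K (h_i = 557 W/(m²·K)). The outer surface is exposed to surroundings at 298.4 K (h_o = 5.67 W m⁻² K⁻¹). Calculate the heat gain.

Resistance network (inner→outer):
  R_conv,in = 1/(4πr²h) = 1/(4π·0.159²·557) = 0.005651 K/W
  R_stainless steel = (1/0.159 − 1/0.198)/(4πk) = 1.239/(4π·15.8) = 0.006239 K/W
  R_aerogel blanket = (1/0.198 − 1/0.310)/(4πk) = 1.825/(4π·0.0143) = 10.15 K/W
  R_conv,out = 1/(4πr²h) = 1/(4π·0.310²·5.67) = 0.1460 K/W
ΣR = 0.005651 + 0.006239 + 10.15 + 0.1460 = 10.31 K/W
Q = ΔT/ΣR = (92 K − 298.4 K)/10.31 = -20.0 W
(Negative Q ⇒ heat flows inward; heat gain = 20.0 W.)

Q = 20.0 W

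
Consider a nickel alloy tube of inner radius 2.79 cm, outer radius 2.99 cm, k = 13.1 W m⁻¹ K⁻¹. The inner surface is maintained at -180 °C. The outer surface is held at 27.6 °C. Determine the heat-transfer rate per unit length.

Q' = 2.47×10^5 W/m

Q' = 2πk·ΔT/ln(r₂/r₁) = 2π × 13.1 × 207.6 / ln(0.0299/0.0279) = 2.47×10^5 W/m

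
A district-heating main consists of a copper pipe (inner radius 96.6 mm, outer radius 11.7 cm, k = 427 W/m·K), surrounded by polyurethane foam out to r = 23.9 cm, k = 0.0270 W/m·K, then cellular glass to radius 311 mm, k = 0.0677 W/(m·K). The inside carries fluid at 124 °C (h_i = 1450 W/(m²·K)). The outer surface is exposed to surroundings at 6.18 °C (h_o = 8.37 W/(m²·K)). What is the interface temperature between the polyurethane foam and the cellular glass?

Resistance network (inner→outer):
  R'_conv,in = 1/(2πr h) = 1/(2π·0.0966·1450) = 0.001136 m·K/W
  R'_copper = ln(0.117/0.0966)/(2πk) = 0.1916/(2π·427) = 7.141×10^-5 m·K/W
  R'_polyurethane foam = ln(0.239/0.117)/(2πk) = 0.7143/(2π·0.0270) = 4.210 m·K/W
  R'_cellular glass = ln(0.311/0.239)/(2πk) = 0.2633/(2π·0.0677) = 0.6191 m·K/W
  R'_conv,out = 1/(2πr h) = 1/(2π·0.311·8.37) = 0.06114 m·K/W
ΣR = 0.001136 + 7.141×10^-5 + 4.210 + 0.6191 + 0.06114 = 4.891 m·K/W
Q' = ΔT/ΣR = (124 °C − 6.18 °C)/4.891 = 24.09 W/m
From the inner boundary to the polyurethane foam/cellular glass interface, ΣR_partial = 4.211 m·K/W.
T_interface = T_in − Q'·ΣR_partial = 124 °C − (24.09)(4.211) = 22.6 °C

T = 22.6 °C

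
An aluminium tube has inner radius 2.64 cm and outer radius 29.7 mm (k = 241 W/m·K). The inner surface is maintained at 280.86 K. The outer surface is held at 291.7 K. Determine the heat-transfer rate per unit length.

Q' = 2πk·ΔT/ln(r₂/r₁) = 2π × 241 × 10.84 / ln(0.0297/0.0264) = 1.39×10^5 W/m

Q' = 139 kW/m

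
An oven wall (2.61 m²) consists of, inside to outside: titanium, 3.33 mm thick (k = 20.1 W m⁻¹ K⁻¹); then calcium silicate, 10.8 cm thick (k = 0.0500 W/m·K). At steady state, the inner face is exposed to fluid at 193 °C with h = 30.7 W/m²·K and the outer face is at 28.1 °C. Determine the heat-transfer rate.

Q = 196 W

Resistance network (inner→outer):
  R_conv,in = 1/(hA) = 1/(30.7·2.61) = 0.01248 K/W
  R_titanium = L/(kA) = 0.00333/(20.1·2.61) = 6.348×10^-5 K/W
  R_calcium silicate = L/(kA) = 0.108/(0.0500·2.61) = 0.8276 K/W
ΣR = 0.01248 + 6.348×10^-5 + 0.8276 = 0.8401 K/W
Q = ΔT/ΣR = (193 °C − 28.1 °C)/0.8401 = 196 W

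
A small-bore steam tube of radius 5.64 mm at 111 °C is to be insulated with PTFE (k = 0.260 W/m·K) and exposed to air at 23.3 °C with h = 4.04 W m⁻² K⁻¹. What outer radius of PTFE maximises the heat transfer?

r_cr = 6.44 cm

For a cylinder, r_cr = k_ins/h = 0.260/4.04 = 0.0644 m = 6.44 cm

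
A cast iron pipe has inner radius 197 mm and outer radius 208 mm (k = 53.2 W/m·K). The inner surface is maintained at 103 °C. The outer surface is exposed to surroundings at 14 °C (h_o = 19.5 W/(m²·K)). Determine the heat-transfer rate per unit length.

Q' = 2260 W/m

Series thermal resistances, inner to outer:
  R'_cast iron = ln(0.208/0.197)/(2πk) = 0.05433/(2π·53.2) = 1.625×10^-4 m·K/W
  R'_conv,out = 1/(2πr h) = 1/(2π·0.208·19.5) = 0.03924 m·K/W
ΣR = 1.625×10^-4 + 0.03924 = 0.03940 m·K/W
Q' = ΔT/ΣR = (103 °C − 14 °C)/0.03940 = 2260 W/m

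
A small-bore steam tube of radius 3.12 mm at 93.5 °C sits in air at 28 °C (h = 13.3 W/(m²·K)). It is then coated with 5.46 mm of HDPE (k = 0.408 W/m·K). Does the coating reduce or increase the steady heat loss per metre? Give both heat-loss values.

increases: 17.1 → 36.6 W/m

Critical radius for a cylinder: r_cr = k/h = 0.0307 m = 3.07 cm.
Outer radius after coating: r₂ = 0.00312 + 0.00546 = 0.00858 m.
Since r₁ < r_cr and r₂ ≤ r_cr, the coating moves toward the maximum at r_cr — heat loss rises.
Bare: R = 1/(2πr₁h) = 3.835 m·K/W; Q = 65.5/3.835 = 17.1 W/m.
Coated: R = R_cond + R_conv = 1.789 m·K/W; Q = 65.5/1.789 = 36.6 W/m.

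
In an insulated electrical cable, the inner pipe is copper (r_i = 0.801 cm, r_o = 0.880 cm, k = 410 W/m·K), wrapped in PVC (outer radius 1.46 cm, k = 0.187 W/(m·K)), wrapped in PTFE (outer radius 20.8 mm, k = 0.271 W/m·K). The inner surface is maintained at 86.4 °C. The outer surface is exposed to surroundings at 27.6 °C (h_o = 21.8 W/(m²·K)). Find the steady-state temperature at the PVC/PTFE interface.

T = 60.8 °C

Treat each layer as a resistance in series:
  R'_copper = ln(0.00880/0.00801)/(2πk) = 0.09406/(2π·410) = 3.651×10^-5 m·K/W
  R'_PVC = ln(0.0146/0.00880)/(2πk) = 0.5063/(2π·0.187) = 0.4309 m·K/W
  R'_PTFE = ln(0.0208/0.0146)/(2πk) = 0.3539/(2π·0.271) = 0.2079 m·K/W
  R'_conv,out = 1/(2πr h) = 1/(2π·0.0208·21.8) = 0.3510 m·K/W
ΣR = 3.651×10^-5 + 0.4309 + 0.2079 + 0.3510 = 0.9898 m·K/W
Q' = ΔT/ΣR = (86.4 °C − 27.6 °C)/0.9898 = 59.41 W/m
From the inner boundary to the PVC/PTFE interface, ΣR_partial = 0.4309 m·K/W.
T_interface = T_in − Q'·ΣR_partial = 86.4 °C − (59.41)(0.4309) = 60.8 °C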